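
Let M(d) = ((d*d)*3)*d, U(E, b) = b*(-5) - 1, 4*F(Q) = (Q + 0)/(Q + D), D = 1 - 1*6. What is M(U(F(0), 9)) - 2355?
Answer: -294363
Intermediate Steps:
D = -5 (D = 1 - 6 = -5)
F(Q) = Q/(4*(-5 + Q)) (F(Q) = ((Q + 0)/(Q - 5))/4 = (Q/(-5 + Q))/4 = Q/(4*(-5 + Q)))
U(E, b) = -1 - 5*b (U(E, b) = -5*b - 1 = -1 - 5*b)
M(d) = 3*d³ (M(d) = (d²*3)*d = (3*d²)*d = 3*d³)
M(U(F(0), 9)) - 2355 = 3*(-1 - 5*9)³ - 2355 = 3*(-1 - 45)³ - 2355 = 3*(-46)³ - 2355 = 3*(-97336) - 2355 = -292008 - 2355 = -294363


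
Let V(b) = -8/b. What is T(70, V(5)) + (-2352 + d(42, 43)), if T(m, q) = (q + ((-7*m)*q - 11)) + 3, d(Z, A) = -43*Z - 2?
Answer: -16928/5 ≈ -3385.6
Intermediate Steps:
d(Z, A) = -2 - 43*Z
T(m, q) = -8 + q - 7*m*q (T(m, q) = (q + (-7*m*q - 11)) + 3 = (q + (-11 - 7*m*q)) + 3 = (-11 + q - 7*m*q) + 3 = -8 + q - 7*m*q)
T(70, V(5)) + (-2352 + d(42, 43)) = (-8 - 8/5 - 7*70*(-8/5)) + (-2352 + (-2 - 43*42)) = (-8 - 8*⅕ - 7*70*(-8*⅕)) + (-2352 + (-2 - 1806)) = (-8 - 8/5 - 7*70*(-8/5)) + (-2352 - 1808) = (-8 - 8/5 + 784) - 4160 = 3872/5 - 4160 = -16928/5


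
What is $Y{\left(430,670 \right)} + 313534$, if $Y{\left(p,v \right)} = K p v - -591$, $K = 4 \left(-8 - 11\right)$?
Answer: $-21581475$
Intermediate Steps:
$K = -76$ ($K = 4 \left(-19\right) = -76$)
$Y{\left(p,v \right)} = 591 - 76 p v$ ($Y{\left(p,v \right)} = - 76 p v - -591 = - 76 p v + 591 = 591 - 76 p v$)
$Y{\left(430,670 \right)} + 313534 = \left(591 - 32680 \cdot 670\right) + 313534 = \left(591 - 21895600\right) + 313534 = -21895009 + 313534 = -21581475$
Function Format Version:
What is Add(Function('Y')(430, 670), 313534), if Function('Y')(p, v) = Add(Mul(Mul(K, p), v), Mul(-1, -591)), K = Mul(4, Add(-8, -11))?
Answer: -21581475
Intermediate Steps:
K = -76 (K = Mul(4, -19) = -76)
Function('Y')(p, v) = Add(591, Mul(-76, p, v)) (Function('Y')(p, v) = Add(Mul(Mul(-76, p), v), Mul(-1, -591)) = Add(Mul(-76, p, v), 591) = Add(591, Mul(-76, p, v)))
Add(Function('Y')(430, 670), 313534) = Add(Add(591, Mul(-76, 430, 670)), 313534) = Add(Add(591, -21895600), 313534) = Add(-21895009, 313534) = -21581475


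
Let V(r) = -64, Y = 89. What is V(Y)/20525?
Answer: -64/20525 ≈ -0.0031181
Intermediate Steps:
V(Y)/20525 = -64/20525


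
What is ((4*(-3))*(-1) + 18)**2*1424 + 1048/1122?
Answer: 718978124/561 ≈ 1.2816e+6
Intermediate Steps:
((4*(-3))*(-1) + 18)**2*1424 + 1048/1122 = (-12*(-1) + 18)**2*1424 + 1048*(1/1122) = (12 + 18)**2*1424 + 524/561 = 30**2*1424 + 524/561 = 900*1424 + 524/561 = 1281600 + 524/561 = 718978124/561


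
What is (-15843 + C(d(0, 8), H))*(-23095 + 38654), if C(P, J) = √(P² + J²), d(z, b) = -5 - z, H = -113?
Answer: -246501237 + 15559*√12794 ≈ -2.4474e+8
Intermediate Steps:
C(P, J) = √(J² + P²)
(-15843 + C(d(0, 8), H))*(-23095 + 38654) = (-15843 + √((-113)² + (-5 - 1*0)²))*(-23095 + 38654) = (-15843 + √(12769 + (-5 + 0)²))*15559 = (-15843 + √(12769 + (-5)²))*15559 = (-15843 + √(12769 + 25))*15559 = (-15843 + √12794)*15559 = -246501237 + 15559*√12794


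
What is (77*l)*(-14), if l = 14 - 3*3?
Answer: -5390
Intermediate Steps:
l = 5 (l = 14 - 9 = 5)
(77*l)*(-14) = (77*5)*(-14) = 385*(-14) = -5390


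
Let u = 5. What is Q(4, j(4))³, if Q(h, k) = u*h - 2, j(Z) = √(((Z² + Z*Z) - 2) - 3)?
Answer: 5832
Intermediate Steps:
j(Z) = √(-5 + 2*Z²) (j(Z) = √(((Z² + Z²) - 2) - 3) = √((2*Z² - 2) - 3) = √((-2 + 2*Z²) - 3) = √(-5 + 2*Z²))
Q(h, k) = -2 + 5*h (Q(h, k) = 5*h - 2 = -2 + 5*h)
Q(4, j(4))³ = (-2 + 5*4)³ = (-2 + 20)³ = 18³ = 5832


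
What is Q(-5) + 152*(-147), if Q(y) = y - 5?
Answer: -22354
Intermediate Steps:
Q(y) = -5 + y
Q(-5) + 152*(-147) = (-5 - 5) + 152*(-147) = -10 - 22344 = -22354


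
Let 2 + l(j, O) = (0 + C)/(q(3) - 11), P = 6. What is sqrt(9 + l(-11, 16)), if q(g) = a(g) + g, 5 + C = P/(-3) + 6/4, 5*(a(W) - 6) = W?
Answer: 3*sqrt(238)/14 ≈ 3.3058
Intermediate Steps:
a(W) = 6 + W/5
C = -11/2 (C = -5 + (6/(-3) + 6/4) = -5 + (6*(-1/3) + 6*(1/4)) = -5 + (-2 + 3/2) = -5 - 1/2 = -11/2 ≈ -5.5000)
q(g) = 6 + 6*g/5 (q(g) = (6 + g/5) + g = 6 + 6*g/5)
l(j, O) = 27/14 (l(j, O) = -2 + (0 - 11/2)/((6 + (6/5)*3) - 11) = -2 - 11/(2*((6 + 18/5) - 11)) = -2 - 11/(2*(48/5 - 11)) = -2 - 11/(2*(-7/5)) = -2 - 11/2*(-5/7) = -2 + 55/14 = 27/14)
sqrt(9 + l(-11, 16)) = sqrt(9 + 27/14) = sqrt(153/14) = 3*sqrt(238)/14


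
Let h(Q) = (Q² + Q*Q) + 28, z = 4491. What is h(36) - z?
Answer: -1871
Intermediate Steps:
h(Q) = 28 + 2*Q² (h(Q) = (Q² + Q²) + 28 = 2*Q² + 28 = 28 + 2*Q²)
h(36) - z = (28 + 2*36²) - 1*4491 = (28 + 2*1296) - 4491 = (28 + 2592) - 4491 = 2620 - 4491 = -1871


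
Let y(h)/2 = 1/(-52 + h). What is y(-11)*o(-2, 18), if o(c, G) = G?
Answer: -4/7 ≈ -0.57143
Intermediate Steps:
y(h) = 2/(-52 + h)
y(-11)*o(-2, 18) = (2/(-52 - 11))*18 = (2/(-63))*18 = (2*(-1/63))*18 = -2/63*18 = -4/7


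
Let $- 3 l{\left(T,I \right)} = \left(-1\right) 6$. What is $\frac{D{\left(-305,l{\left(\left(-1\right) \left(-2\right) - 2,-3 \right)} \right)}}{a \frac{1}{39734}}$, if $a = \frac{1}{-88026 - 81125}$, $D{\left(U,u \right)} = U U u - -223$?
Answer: $-1251949370636682$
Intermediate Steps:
$l{\left(T,I \right)} = 2$ ($l{\left(T,I \right)} = - \frac{\left(-1\right) 6}{3} = \left(- \frac{1}{3}\right) \left(-6\right) = 2$)
$D{\left(U,u \right)} = 223 + u U^{2}$ ($D{\left(U,u \right)} = U^{2} u + 223 = u U^{2} + 223 = 223 + u U^{2}$)
$a = - \frac{1}{169151}$ ($a = \frac{1}{-169151} = - \frac{1}{169151} \approx -5.9119 \cdot 10^{-6}$)
$\frac{D{\left(-305,l{\left(\left(-1\right) \left(-2\right) - 2,-3 \right)} \right)}}{a \frac{1}{39734}} = \frac{223 + 2 \left(-305\right)^{2}}{\left(- \frac{1}{169151}\right) \frac{1}{39734}} = \frac{223 + 2 \cdot 93025}{\left(- \frac{1}{169151}\right) \frac{1}{39734}} = \frac{223 + 186050}{- \frac{1}{6721045834}} = 186273 \left(-6721045834\right) = -1251949370636682$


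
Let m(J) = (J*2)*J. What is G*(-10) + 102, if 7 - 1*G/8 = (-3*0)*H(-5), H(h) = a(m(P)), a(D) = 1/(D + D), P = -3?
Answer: -458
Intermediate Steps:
m(J) = 2*J² (m(J) = (2*J)*J = 2*J²)
a(D) = 1/(2*D)
H(h) = 1/36 (H(h) = 1/(2*((2*(-3)²))) = 1/(2*((2*9))) = (½)/18 = (½)*(1/18) = 1/36)
G = 56 (G = 56 - 8*(-3*0)/36 = 56 - 0/36 = 56 - 8*0 = 56 + 0 = 56)
G*(-10) + 102 = 56*(-10) + 102 = -560 + 102 = -458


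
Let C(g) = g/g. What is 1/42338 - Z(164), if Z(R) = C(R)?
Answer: -42337/42338 ≈ -0.99998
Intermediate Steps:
C(g) = 1
Z(R) = 1
1/42338 - Z(164) = 1/42338 - 1*1 = 1/42338 - 1 = -42337/42338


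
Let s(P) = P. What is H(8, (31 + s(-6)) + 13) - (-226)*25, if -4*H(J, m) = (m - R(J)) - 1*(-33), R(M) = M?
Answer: 22537/4 ≈ 5634.3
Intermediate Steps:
H(J, m) = -33/4 - m/4 + J/4 (H(J, m) = -((m - J) - 1*(-33))/4 = -((m - J) + 33)/4 = -(33 + m - J)/4 = -33/4 - m/4 + J/4)
H(8, (31 + s(-6)) + 13) - (-226)*25 = (-33/4 - ((31 - 6) + 13)/4 + (¼)*8) - (-226)*25 = (-33/4 - (25 + 13)/4 + 2) - 1*(-5650) = (-33/4 - ¼*38 + 2) + 5650 = (-33/4 - 19/2 + 2) + 5650 = -63/4 + 5650 = 22537/4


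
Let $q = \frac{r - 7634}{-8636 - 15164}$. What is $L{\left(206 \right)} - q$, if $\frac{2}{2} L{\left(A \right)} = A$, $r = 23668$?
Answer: $\frac{2459417}{11900} \approx 206.67$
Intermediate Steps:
$L{\left(A \right)} = A$
$q = - \frac{8017}{11900}$ ($q = \frac{23668 - 7634}{-8636 - 15164} = \frac{16034}{-23800} = 16034 \left(- \frac{1}{23800}\right) = - \frac{8017}{11900} \approx -0.6737$)
$L{\left(206 \right)} - q = 206 - - \frac{8017}{11900} = 206 + \frac{8017}{11900} = \frac{2459417}{11900}$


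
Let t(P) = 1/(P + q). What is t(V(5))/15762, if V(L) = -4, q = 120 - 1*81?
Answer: 1/551670 ≈ 1.8127e-6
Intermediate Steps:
q = 39 (q = 120 - 81 = 39)
t(P) = 1/(39 + P) (t(P) = 1/(P + 39) = 1/(39 + P))
t(V(5))/15762 = 1/((39 - 4)*15762) = (1/15762)/35 = (1/35)*(1/15762) = 1/551670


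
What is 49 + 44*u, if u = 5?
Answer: 269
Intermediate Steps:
49 + 44*u = 49 + 44*5 = 49 + 220 = 269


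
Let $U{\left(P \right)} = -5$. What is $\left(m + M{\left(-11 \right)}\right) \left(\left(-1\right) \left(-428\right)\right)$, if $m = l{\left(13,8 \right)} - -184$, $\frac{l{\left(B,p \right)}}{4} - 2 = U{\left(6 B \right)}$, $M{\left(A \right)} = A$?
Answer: $68908$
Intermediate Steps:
$l{\left(B,p \right)} = -12$ ($l{\left(B,p \right)} = 8 + 4 \left(-5\right) = 8 - 20 = -12$)
$m = 172$ ($m = -12 - -184 = -12 + 184 = 172$)
$\left(m + M{\left(-11 \right)}\right) \left(\left(-1\right) \left(-428\right)\right) = \left(172 - 11\right) \left(\left(-1\right) \left(-428\right)\right) = 161 \cdot 428 = 68908$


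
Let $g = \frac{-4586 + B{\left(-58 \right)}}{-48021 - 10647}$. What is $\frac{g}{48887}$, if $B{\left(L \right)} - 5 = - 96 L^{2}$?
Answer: $\frac{109175}{956034172} \approx 0.0001142$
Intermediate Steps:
$B{\left(L \right)} = 5 - 96 L^{2}$
$g = \frac{109175}{19556}$ ($g = \frac{-4586 + \left(5 - 96 \left(-58\right)^{2}\right)}{-48021 - 10647} = \frac{-4586 + \left(5 - 322944\right)}{-58668} = \left(-4586 + \left(5 - 322944\right)\right) \left(- \frac{1}{58668}\right) = \left(-4586 - 322939\right) \left(- \frac{1}{58668}\right) = \left(-327525\right) \left(- \frac{1}{58668}\right) = \frac{109175}{19556} \approx 5.5827$)
$\frac{g}{48887} = \frac{109175}{19556 \cdot 48887} = \frac{109175}{19556} \cdot \frac{1}{48887} = \frac{109175}{956034172}$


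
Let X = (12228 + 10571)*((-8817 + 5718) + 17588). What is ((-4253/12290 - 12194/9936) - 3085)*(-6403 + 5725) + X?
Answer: 1691410596036881/5088060 ≈ 3.3243e+8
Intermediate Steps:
X = 330334711 (X = 22799*(-3099 + 17588) = 22799*14489 = 330334711)
((-4253/12290 - 12194/9936) - 3085)*(-6403 + 5725) + X = ((-4253/12290 - 12194/9936) - 3085)*(-6403 + 5725) + 330334711 = ((-4253*1/12290 - 12194*1/9936) - 3085)*(-678) + 330334711 = ((-4253/12290 - 6097/4968) - 3085)*(-678) + 330334711 = (-48030517/30528360 - 3085)*(-678) + 330334711 = -94228021117/30528360*(-678) + 330334711 = 10647766386221/5088060 + 330334711 = 1691410596036881/5088060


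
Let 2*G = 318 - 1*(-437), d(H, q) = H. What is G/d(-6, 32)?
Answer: -755/12 ≈ -62.917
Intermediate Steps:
G = 755/2 (G = (318 - 1*(-437))/2 = (318 + 437)/2 = (1/2)*755 = 755/2 ≈ 377.50)
G/d(-6, 32) = (755/2)/(-6) = (755/2)*(-1/6) = -755/12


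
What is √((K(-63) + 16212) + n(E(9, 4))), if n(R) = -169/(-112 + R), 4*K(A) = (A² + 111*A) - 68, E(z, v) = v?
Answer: √5002743/18 ≈ 124.26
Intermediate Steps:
K(A) = -17 + A²/4 + 111*A/4 (K(A) = ((A² + 111*A) - 68)/4 = (-68 + A² + 111*A)/4 = -17 + A²/4 + 111*A/4)
√((K(-63) + 16212) + n(E(9, 4))) = √(((-17 + (¼)*(-63)² + (111/4)*(-63)) + 16212) - 169/(-112 + 4)) = √(((-17 + (¼)*3969 - 6993/4) + 16212) - 169/(-108)) = √(((-17 + 3969/4 - 6993/4) + 16212) - 169*(-1/108)) = √((-773 + 16212) + 169/108) = √(15439 + 169/108) = √(1667581/108) = √5002743/18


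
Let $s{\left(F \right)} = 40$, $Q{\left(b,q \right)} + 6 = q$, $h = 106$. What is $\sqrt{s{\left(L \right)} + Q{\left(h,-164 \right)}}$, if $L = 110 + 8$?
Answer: $i \sqrt{130} \approx 11.402 i$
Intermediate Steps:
$Q{\left(b,q \right)} = -6 + q$
$L = 118$
$\sqrt{s{\left(L \right)} + Q{\left(h,-164 \right)}} = \sqrt{40 - 170} = \sqrt{-130} = i \sqrt{130}$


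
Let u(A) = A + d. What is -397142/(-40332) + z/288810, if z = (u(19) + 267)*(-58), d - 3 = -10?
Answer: 3167942461/323563470 ≈ 9.7908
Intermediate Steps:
d = -7 (d = 3 - 10 = -7)
u(A) = -7 + A (u(A) = A - 7 = -7 + A)
z = -16182 (z = ((-7 + 19) + 267)*(-58) = (12 + 267)*(-58) = 279*(-58) = -16182)
-397142/(-40332) + z/288810 = -397142/(-40332) - 16182/288810 = -397142*(-1/40332) - 16182*1/288810 = 198571/20166 - 899/16045 = 3167942461/323563470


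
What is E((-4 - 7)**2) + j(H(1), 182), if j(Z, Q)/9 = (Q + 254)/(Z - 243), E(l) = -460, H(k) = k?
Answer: -57622/121 ≈ -476.21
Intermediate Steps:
j(Z, Q) = 9*(254 + Q)/(-243 + Z) (j(Z, Q) = 9*((Q + 254)/(Z - 243)) = 9*((254 + Q)/(-243 + Z)) = 9*(254 + Q)/(-243 + Z))
E((-4 - 7)**2) + j(H(1), 182) = -460 + 9*(254 + 182)/(-243 + 1) = -460 + 9*436/(-242) = -460 + 9*(-1/242)*436 = -460 - 1962/121 = -57622/121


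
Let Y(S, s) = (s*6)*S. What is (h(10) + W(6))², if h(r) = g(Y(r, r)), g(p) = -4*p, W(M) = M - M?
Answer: 5760000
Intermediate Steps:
Y(S, s) = 6*S*s (Y(S, s) = (6*s)*S = 6*S*s)
W(M) = 0
h(r) = -24*r² (h(r) = -24*r*r = -24*r²)
(h(10) + W(6))² = (-24*10² + 0)² = (-24*100 + 0)² = (-2400 + 0)² = (-2400)² = 5760000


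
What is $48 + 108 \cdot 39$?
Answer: $4260$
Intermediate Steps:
$48 + 108 \cdot 39 = 48 + 4212 = 4260$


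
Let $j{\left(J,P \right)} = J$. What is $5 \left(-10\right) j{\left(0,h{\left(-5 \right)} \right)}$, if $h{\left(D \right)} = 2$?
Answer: $0$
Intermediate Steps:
$5 \left(-10\right) j{\left(0,h{\left(-5 \right)} \right)} = 5 \left(-10\right) 0 = \left(-50\right) 0 = 0$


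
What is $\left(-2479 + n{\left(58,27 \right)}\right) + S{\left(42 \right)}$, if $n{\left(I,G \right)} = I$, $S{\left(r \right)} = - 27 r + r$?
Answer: $-3513$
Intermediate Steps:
$S{\left(r \right)} = - 26 r$
$\left(-2479 + n{\left(58,27 \right)}\right) + S{\left(42 \right)} = \left(-2479 + 58\right) - 1092 = -2421 - 1092 = -3513$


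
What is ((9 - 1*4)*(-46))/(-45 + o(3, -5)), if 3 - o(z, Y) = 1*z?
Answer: 46/9 ≈ 5.1111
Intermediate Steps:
o(z, Y) = 3 - z
((9 - 1*4)*(-46))/(-45 + o(3, -5)) = ((9 - 1*4)*(-46))/(-45 + (3 - 1*3)) = ((9 - 4)*(-46))/(-45 + (3 - 3)) = (5*(-46))/(-45 + 0) = -230/(-45) = -230*(-1/45) = 46/9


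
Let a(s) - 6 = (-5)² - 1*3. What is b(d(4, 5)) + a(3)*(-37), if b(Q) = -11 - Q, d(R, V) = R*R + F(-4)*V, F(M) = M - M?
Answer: -1063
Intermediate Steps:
F(M) = 0
d(R, V) = R² (d(R, V) = R*R + 0*V = R² + 0 = R²)
a(s) = 28 (a(s) = 6 + ((-5)² - 1*3) = 6 + (25 - 3) = 6 + 22 = 28)
b(d(4, 5)) + a(3)*(-37) = (-11 - 1*4²) + 28*(-37) = (-11 - 1*16) - 1036 = (-11 - 16) - 1036 = -27 - 1036 = -1063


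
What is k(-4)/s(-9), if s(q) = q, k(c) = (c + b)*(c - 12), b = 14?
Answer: 160/9 ≈ 17.778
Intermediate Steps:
k(c) = (-12 + c)*(14 + c) (k(c) = (c + 14)*(c - 12) = (14 + c)*(-12 + c) = (-12 + c)*(14 + c))
k(-4)/s(-9) = (-168 + (-4)² + 2*(-4))/(-9) = (-168 + 16 - 8)*(-⅑) = -160*(-⅑) = 160/9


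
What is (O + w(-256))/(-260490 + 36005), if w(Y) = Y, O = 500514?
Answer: -500258/224485 ≈ -2.2285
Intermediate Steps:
(O + w(-256))/(-260490 + 36005) = (500514 - 256)/(-260490 + 36005) = 500258/(-224485) = 500258*(-1/224485) = -500258/224485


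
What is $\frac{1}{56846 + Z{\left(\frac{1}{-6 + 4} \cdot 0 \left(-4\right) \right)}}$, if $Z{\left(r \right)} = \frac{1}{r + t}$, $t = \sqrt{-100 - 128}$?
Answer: $\frac{12960888}{736774639249} + \frac{2 i \sqrt{57}}{736774639249} \approx 1.7591 \cdot 10^{-5} + 2.0494 \cdot 10^{-11} i$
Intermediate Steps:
$t = 2 i \sqrt{57}$ ($t = \sqrt{-228} = 2 i \sqrt{57} \approx 15.1 i$)
$Z{\left(r \right)} = \frac{1}{r + 2 i \sqrt{57}}$
$\frac{1}{56846 + Z{\left(\frac{1}{-6 + 4} \cdot 0 \left(-4\right) \right)}} = \frac{1}{56846 + \frac{1}{\frac{1}{-6 + 4} \cdot 0 \left(-4\right) + 2 i \sqrt{57}}} = \frac{1}{56846 + \frac{1}{\frac{1}{-2} \cdot 0 \left(-4\right) + 2 i \sqrt{57}}} = \frac{1}{56846 + \frac{1}{\left(- \frac{1}{2}\right) 0 \left(-4\right) + 2 i \sqrt{57}}} = \frac{1}{56846 + \frac{1}{0 \left(-4\right) + 2 i \sqrt{57}}} = \frac{1}{56846 + \frac{1}{0 + 2 i \sqrt{57}}} = \frac{1}{56846 + \frac{1}{2 i \sqrt{57}}} = \frac{1}{56846 - \frac{i \sqrt{57}}{114}}$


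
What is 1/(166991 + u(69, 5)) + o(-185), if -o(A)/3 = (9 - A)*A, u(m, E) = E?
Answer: 17980459321/166996 ≈ 1.0767e+5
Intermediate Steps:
o(A) = -3*A*(9 - A) (o(A) = -3*(9 - A)*A = -3*A*(9 - A))
1/(166991 + u(69, 5)) + o(-185) = 1/(166991 + 5) + 3*(-185)*(-9 - 185) = 1/166996 + 3*(-185)*(-194) = 1/166996 + 107670 = 17980459321/166996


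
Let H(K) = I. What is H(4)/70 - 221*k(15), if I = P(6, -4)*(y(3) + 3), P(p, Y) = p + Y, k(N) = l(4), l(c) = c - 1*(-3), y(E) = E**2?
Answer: -54133/35 ≈ -1546.7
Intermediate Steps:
l(c) = 3 + c (l(c) = c + 3 = 3 + c)
k(N) = 7 (k(N) = 3 + 4 = 7)
P(p, Y) = Y + p
I = 24 (I = (-4 + 6)*(3**2 + 3) = 2*(9 + 3) = 2*12 = 24)
H(K) = 24
H(4)/70 - 221*k(15) = 24/70 - 221*7 = 24*(1/70) - 1547 = 12/35 - 1547 = -54133/35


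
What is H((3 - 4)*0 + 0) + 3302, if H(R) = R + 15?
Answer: 3317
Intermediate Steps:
H(R) = 15 + R
H((3 - 4)*0 + 0) + 3302 = (15 + ((3 - 4)*0 + 0)) + 3302 = (15 + (-1*0 + 0)) + 3302 = (15 + (0 + 0)) + 3302 = (15 + 0) + 3302 = 15 + 3302 = 3317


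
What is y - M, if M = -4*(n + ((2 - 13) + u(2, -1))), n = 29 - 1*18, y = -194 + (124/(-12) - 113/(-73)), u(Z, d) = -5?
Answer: -48790/219 ≈ -222.79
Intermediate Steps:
y = -44410/219 (y = -194 + (124*(-1/12) - 113*(-1/73)) = -194 + (-31/3 + 113/73) = -194 - 1924/219 = -44410/219 ≈ -202.79)
n = 11 (n = 29 - 18 = 11)
M = 20 (M = -4*(11 + ((2 - 13) - 5)) = -4*(11 + (-11 - 5)) = -4*(11 - 16) = -4*(-5) = 20)
y - M = -44410/219 - 1*20 = -44410/219 - 20 = -48790/219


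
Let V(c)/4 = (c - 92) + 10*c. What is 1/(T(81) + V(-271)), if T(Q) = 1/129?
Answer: -129/1585667 ≈ -8.1354e-5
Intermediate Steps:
T(Q) = 1/129
V(c) = -368 + 44*c (V(c) = 4*((c - 92) + 10*c) = 4*((-92 + c) + 10*c) = 4*(-92 + 11*c) = -368 + 44*c)
1/(T(81) + V(-271)) = 1/(1/129 + (-368 + 44*(-271))) = 1/(1/129 + (-368 - 11924)) = 1/(1/129 - 12292) = 1/(-1585667/129) = -129/1585667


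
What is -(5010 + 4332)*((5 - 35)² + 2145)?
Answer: -28446390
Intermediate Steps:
-(5010 + 4332)*((5 - 35)² + 2145) = -9342*((-30)² + 2145) = -9342*(900 + 2145) = -9342*3045 = -1*28446390 = -28446390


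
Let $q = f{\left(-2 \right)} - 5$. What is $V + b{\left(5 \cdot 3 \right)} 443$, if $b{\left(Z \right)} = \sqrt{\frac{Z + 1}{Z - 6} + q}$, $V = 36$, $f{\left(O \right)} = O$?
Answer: $36 + \frac{443 i \sqrt{47}}{3} \approx 36.0 + 1012.4 i$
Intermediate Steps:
$q = -7$ ($q = -2 - 5 = -7$)
$b{\left(Z \right)} = \sqrt{-7 + \frac{1 + Z}{-6 + Z}}$ ($b{\left(Z \right)} = \sqrt{\frac{Z + 1}{Z - 6} - 7} = \sqrt{\frac{1 + Z}{-6 + Z} - 7} = \sqrt{-7 + \frac{1 + Z}{-6 + Z}}$)
$V + b{\left(5 \cdot 3 \right)} 443 = 36 + \sqrt{\frac{43 - 6 \cdot 5 \cdot 3}{-6 + 5 \cdot 3}} \cdot 443 = 36 + \sqrt{\frac{43 - 90}{-6 + 15}} \cdot 443 = 36 + \sqrt{\frac{43 - 90}{9}} \cdot 443 = 36 + \sqrt{\frac{1}{9} \left(-47\right)} 443 = 36 + \sqrt{- \frac{47}{9}} \cdot 443 = 36 + \frac{i \sqrt{47}}{3} \cdot 443 = 36 + \frac{443 i \sqrt{47}}{3}$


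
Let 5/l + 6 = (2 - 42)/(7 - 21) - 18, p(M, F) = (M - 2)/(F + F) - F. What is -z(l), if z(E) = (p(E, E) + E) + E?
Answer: -23269/5180 ≈ -4.4921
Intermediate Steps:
p(M, F) = -F + (-2 + M)/(2*F) (p(M, F) = (-2 + M)/((2*F)) - F = (-2 + M)*(1/(2*F)) - F = (-2 + M)/(2*F) - F = -F + (-2 + M)/(2*F))
l = -35/148 (l = 5/(-6 + ((2 - 42)/(7 - 21) - 18)) = 5/(-6 + (-40/(-14) - 18)) = 5/(-6 + (-40*(-1/14) - 18)) = 5/(-6 + (20/7 - 18)) = 5/(-6 - 106/7) = 5/(-148/7) = 5*(-7/148) = -35/148 ≈ -0.23649)
z(E) = 2*E + (-1 + E/2 - E**2)/E (z(E) = ((-1 + E/2 - E**2)/E + E) + E = (E + (-1 + E/2 - E**2)/E) + E = 2*E + (-1 + E/2 - E**2)/E)
-z(l) = -(1/2 - 35/148 - 1/(-35/148)) = -(1/2 - 35/148 - 1*(-148/35)) = -(1/2 - 35/148 + 148/35) = -1*23269/5180 = -23269/5180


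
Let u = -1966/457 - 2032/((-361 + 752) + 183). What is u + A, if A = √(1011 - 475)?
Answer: -1028554/131159 + 2*√134 ≈ 15.310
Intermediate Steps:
A = 2*√134 (A = √536 = 2*√134 ≈ 23.152)
u = -1028554/131159 (u = -1966*1/457 - 2032/(391 + 183) = -1966/457 - 2032/574 = -1966/457 - 2032*1/574 = -1966/457 - 1016/287 = -1028554/131159 ≈ -7.8420)
u + A = -1028554/131159 + 2*√134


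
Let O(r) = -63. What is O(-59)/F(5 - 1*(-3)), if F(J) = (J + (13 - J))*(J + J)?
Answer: -63/208 ≈ -0.30288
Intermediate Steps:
F(J) = 26*J (F(J) = 13*(2*J) = 26*J)
O(-59)/F(5 - 1*(-3)) = -63*1/(26*(5 - 1*(-3))) = -63*1/(26*(5 + 3)) = -63/(26*8) = -63/208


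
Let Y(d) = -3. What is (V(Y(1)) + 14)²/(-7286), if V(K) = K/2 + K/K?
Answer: -729/29144 ≈ -0.025014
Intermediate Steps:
V(K) = 1 + K/2 (V(K) = K*(½) + 1 = K/2 + 1 = 1 + K/2)
(V(Y(1)) + 14)²/(-7286) = ((1 + (½)*(-3)) + 14)²/(-7286) = ((1 - 3/2) + 14)²*(-1/7286) = (-½ + 14)²*(-1/7286) = (27/2)²*(-1/7286) = (729/4)*(-1/7286) = -729/29144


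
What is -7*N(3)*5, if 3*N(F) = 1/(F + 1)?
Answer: -35/12 ≈ -2.9167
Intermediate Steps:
N(F) = 1/(3*(1 + F)) (N(F) = 1/(3*(F + 1)) = 1/(3*(1 + F)))
-7*N(3)*5 = -7/(3*(1 + 3))*5 = -7/(3*4)*5 = -7*1/12*5 = -7/12*5 = -35/12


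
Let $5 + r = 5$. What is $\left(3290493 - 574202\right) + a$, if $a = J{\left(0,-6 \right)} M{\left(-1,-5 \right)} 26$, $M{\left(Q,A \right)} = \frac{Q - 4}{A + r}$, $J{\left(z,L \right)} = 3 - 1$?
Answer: $2716343$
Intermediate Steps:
$r = 0$ ($r = -5 + 5 = 0$)
$J{\left(z,L \right)} = 2$ ($J{\left(z,L \right)} = 3 - 1 = 2$)
$M{\left(Q,A \right)} = \frac{-4 + Q}{A}$ ($M{\left(Q,A \right)} = \frac{Q - 4}{A + 0} = \frac{-4 + Q}{A}$)
$a = 52$ ($a = 2 \frac{-4 - 1}{-5} \cdot 26 = 2 \left(\left(- \frac{1}{5}\right) \left(-5\right)\right) 26 = 2 \cdot 1 \cdot 26 = 2 \cdot 26 = 52$)
$\left(3290493 - 574202\right) + a = \left(3290493 - 574202\right) + 52 = 2716291 + 52 = 2716343$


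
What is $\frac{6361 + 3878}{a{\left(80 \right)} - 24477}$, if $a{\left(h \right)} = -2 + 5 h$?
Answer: $- \frac{10239}{24079} \approx -0.42523$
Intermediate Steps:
$\frac{6361 + 3878}{a{\left(80 \right)} - 24477} = \frac{6361 + 3878}{\left(-2 + 5 \cdot 80\right) - 24477} = \frac{10239}{\left(-2 + 400\right) - 24477} = \frac{10239}{398 - 24477} = \frac{10239}{-24079} = 10239 \left(- \frac{1}{24079}\right) = - \frac{10239}{24079}$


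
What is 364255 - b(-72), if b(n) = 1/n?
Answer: 26226361/72 ≈ 3.6426e+5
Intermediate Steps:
364255 - b(-72) = 364255 - 1/(-72) = 364255 - 1*(-1/72) = 364255 + 1/72 = 26226361/72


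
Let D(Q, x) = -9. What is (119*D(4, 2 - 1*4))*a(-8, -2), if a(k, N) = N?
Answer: 2142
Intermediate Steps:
(119*D(4, 2 - 1*4))*a(-8, -2) = (119*(-9))*(-2) = -1071*(-2) = 2142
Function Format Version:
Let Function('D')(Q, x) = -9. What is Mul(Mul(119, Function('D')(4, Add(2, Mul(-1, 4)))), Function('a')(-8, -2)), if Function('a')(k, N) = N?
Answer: 2142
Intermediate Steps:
Mul(Mul(119, Function('D')(4, Add(2, Mul(-1, 4)))), Function('a')(-8, -2)) = Mul(Mul(119, -9), -2) = Mul(-1071, -2) = 2142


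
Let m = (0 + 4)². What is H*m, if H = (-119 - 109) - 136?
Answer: -5824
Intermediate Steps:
m = 16 (m = 4² = 16)
H = -364 (H = -228 - 136 = -364)
H*m = -364*16 = -5824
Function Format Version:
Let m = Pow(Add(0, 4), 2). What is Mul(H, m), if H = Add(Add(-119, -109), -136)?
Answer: -5824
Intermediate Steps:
m = 16 (m = Pow(4, 2) = 16)
H = -364 (H = Add(-228, -136) = -364)
Mul(H, m) = Mul(-364, 16) = -5824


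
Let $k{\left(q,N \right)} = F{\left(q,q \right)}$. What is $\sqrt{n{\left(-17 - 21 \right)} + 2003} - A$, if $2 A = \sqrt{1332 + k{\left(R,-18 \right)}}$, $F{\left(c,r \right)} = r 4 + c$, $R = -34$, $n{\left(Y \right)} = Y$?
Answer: $\sqrt{1965} - \frac{\sqrt{1162}}{2} \approx 27.284$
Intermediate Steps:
$F{\left(c,r \right)} = c + 4 r$ ($F{\left(c,r \right)} = 4 r + c = c + 4 r$)
$k{\left(q,N \right)} = 5 q$ ($k{\left(q,N \right)} = q + 4 q = 5 q$)
$A = \frac{\sqrt{1162}}{2}$ ($A = \frac{\sqrt{1332 + 5 \left(-34\right)}}{2} = \frac{\sqrt{1332 - 170}}{2} = \frac{\sqrt{1162}}{2} \approx 17.044$)
$\sqrt{n{\left(-17 - 21 \right)} + 2003} - A = \sqrt{\left(-17 - 21\right) + 2003} - \frac{\sqrt{1162}}{2} = \sqrt{-38 + 2003} - \frac{\sqrt{1162}}{2} = \sqrt{1965} - \frac{\sqrt{1162}}{2}$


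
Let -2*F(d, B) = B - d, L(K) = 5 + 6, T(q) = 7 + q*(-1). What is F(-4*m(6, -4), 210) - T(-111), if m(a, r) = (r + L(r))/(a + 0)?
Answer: -676/3 ≈ -225.33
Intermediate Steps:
T(q) = 7 - q
L(K) = 11
m(a, r) = (11 + r)/a (m(a, r) = (r + 11)/(a + 0) = (11 + r)/a)
F(d, B) = d/2 - B/2 (F(d, B) = -(B - d)/2 = d/2 - B/2)
F(-4*m(6, -4), 210) - T(-111) = ((-4*(11 - 4)/6)/2 - ½*210) - (7 - 1*(-111)) = ((-2*7/3)/2 - 105) - (7 + 111) = ((-4*7/6)/2 - 105) - 1*118 = ((½)*(-14/3) - 105) - 118 = (-7/3 - 105) - 118 = -322/3 - 118 = -676/3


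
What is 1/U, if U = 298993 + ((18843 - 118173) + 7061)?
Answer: 1/206724 ≈ 4.8374e-6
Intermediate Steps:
U = 206724 (U = 298993 + (-99330 + 7061) = 298993 - 92269 = 206724)
1/U = 1/206724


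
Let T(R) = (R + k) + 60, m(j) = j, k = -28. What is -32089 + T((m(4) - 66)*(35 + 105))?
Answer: -40737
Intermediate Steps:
T(R) = 32 + R (T(R) = (R - 28) + 60 = (-28 + R) + 60 = 32 + R)
-32089 + T((m(4) - 66)*(35 + 105)) = -32089 + (32 + (4 - 66)*(35 + 105)) = -32089 + (32 - 62*140) = -32089 + (32 - 8680) = -32089 - 8648 = -40737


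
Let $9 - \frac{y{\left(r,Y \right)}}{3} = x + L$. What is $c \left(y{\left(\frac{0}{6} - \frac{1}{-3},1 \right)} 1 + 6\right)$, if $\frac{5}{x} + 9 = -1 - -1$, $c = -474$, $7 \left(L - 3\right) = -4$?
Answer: $- \frac{90850}{7} \approx -12979.0$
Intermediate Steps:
$L = \frac{17}{7}$ ($L = 3 + \frac{1}{7} \left(-4\right) = 3 - \frac{4}{7} = \frac{17}{7} \approx 2.4286$)
$x = - \frac{5}{9}$ ($x = \frac{5}{-9 - 0} = \frac{5}{-9 + \left(-1 + 1\right)} = \frac{5}{-9 + 0} = \frac{5}{-9} = 5 \left(- \frac{1}{9}\right) = - \frac{5}{9} \approx -0.55556$)
$y{\left(r,Y \right)} = \frac{449}{21}$ ($y{\left(r,Y \right)} = 27 - 3 \left(- \frac{5}{9} + \frac{17}{7}\right) = 27 - \frac{118}{21} = \frac{449}{21}$)
$c \left(y{\left(\frac{0}{6} - \frac{1}{-3},1 \right)} 1 + 6\right) = - 474 \left(\frac{449}{21} \cdot 1 + 6\right) = - 474 \left(\frac{449}{21} + 6\right) = \left(-474\right) \frac{575}{21} = - \frac{90850}{7}$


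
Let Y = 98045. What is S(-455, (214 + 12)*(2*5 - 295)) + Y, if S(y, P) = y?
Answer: 97590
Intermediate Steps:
S(-455, (214 + 12)*(2*5 - 295)) + Y = -455 + 98045 = 97590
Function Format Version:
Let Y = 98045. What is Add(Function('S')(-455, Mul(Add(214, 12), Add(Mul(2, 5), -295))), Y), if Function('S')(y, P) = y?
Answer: 97590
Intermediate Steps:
Add(Function('S')(-455, Mul(Add(214, 12), Add(Mul(2, 5), -295))), Y) = Add(-455, 98045) = 97590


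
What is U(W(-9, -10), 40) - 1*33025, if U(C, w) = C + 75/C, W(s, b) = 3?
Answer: -32997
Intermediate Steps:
U(W(-9, -10), 40) - 1*33025 = (3 + 75/3) - 1*33025 = (3 + 75*(⅓)) - 33025 = (3 + 25) - 33025 = 28 - 33025 = -32997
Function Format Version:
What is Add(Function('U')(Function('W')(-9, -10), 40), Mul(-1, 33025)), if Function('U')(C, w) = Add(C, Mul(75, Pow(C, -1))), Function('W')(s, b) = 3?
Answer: -32997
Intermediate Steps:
Add(Function('U')(Function('W')(-9, -10), 40), Mul(-1, 33025)) = Add(Add(3, Mul(75, Pow(3, -1))), Mul(-1, 33025)) = Add(Add(3, Mul(75, Rational(1, 3))), -33025) = Add(Add(3, 25), -33025) = Add(28, -33025) = -32997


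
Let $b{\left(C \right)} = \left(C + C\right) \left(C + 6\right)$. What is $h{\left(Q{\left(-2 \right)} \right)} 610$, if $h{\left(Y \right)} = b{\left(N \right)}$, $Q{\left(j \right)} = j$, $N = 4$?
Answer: $48800$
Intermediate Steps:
$b{\left(C \right)} = 2 C \left(6 + C\right)$
$h{\left(Y \right)} = 80$ ($h{\left(Y \right)} = 2 \cdot 4 \left(6 + 4\right) = 2 \cdot 4 \cdot 10 = 80$)
$h{\left(Q{\left(-2 \right)} \right)} 610 = 80 \cdot 610 = 48800$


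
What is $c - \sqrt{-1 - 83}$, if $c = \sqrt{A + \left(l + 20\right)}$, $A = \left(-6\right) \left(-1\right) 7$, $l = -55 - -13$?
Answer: $2 \sqrt{5} - 2 i \sqrt{21} \approx 4.4721 - 9.1651 i$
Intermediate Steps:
$l = -42$ ($l = -55 + 13 = -42$)
$A = 42$ ($A = 6 \cdot 7 = 42$)
$c = 2 \sqrt{5}$ ($c = \sqrt{42 + \left(-42 + 20\right)} = \sqrt{42 - 22} = \sqrt{20} = 2 \sqrt{5} \approx 4.4721$)
$c - \sqrt{-1 - 83} = 2 \sqrt{5} - \sqrt{-1 - 83} = 2 \sqrt{5} - \sqrt{-84} = 2 \sqrt{5} - 2 i \sqrt{21}$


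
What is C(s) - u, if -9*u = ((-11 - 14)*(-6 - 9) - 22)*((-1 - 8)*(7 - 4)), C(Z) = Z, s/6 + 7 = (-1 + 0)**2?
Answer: -1095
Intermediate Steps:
s = -36 (s = -42 + 6*(-1 + 0)**2 = -42 + 6*(-1)**2 = -42 + 6*1 = -42 + 6 = -36)
u = 1059 (u = -((-11 - 14)*(-6 - 9) - 22)*(-1 - 8)*(7 - 4)/9 = -(-25*(-15) - 22)*(-9*3)/9 = -(375 - 22)*(-27)/9 = -353*(-27)/9 = -1/9*(-9531) = 1059)
C(s) - u = -36 - 1*1059 = -36 - 1059 = -1095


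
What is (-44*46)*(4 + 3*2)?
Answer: -20240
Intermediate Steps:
(-44*46)*(4 + 3*2) = -2024*(4 + 6) = -2024*10 = -20240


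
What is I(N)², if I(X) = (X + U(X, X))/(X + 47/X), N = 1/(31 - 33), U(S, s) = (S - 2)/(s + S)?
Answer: 16/35721 ≈ 0.00044792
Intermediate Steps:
U(S, s) = (-2 + S)/(S + s)
N = -½ (N = 1/(-2) = -½ ≈ -0.50000)
I(X) = (X + (-2 + X)/(2*X))/(X + 47/X) (I(X) = (X + (-2 + X)/(X + X))/(X + 47/X) = (X + (-2 + X)/((2*X)))/(X + 47/X) = (X + (1/(2*X))*(-2 + X))/(X + 47/X) = (X + (-2 + X)/(2*X))/(X + 47/X))
I(N)² = ((-1 + (-½)² + (½)*(-½))/(47 + (-½)²))² = ((-1 + ¼ - ¼)/(47 + ¼))² = (-1/(189/4))² = ((4/189)*(-1))² = (-4/189)² = 16/35721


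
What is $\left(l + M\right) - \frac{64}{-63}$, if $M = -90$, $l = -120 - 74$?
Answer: $- \frac{17828}{63} \approx -282.98$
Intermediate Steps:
$l = -194$
$\left(l + M\right) - \frac{64}{-63} = \left(-194 - 90\right) - \frac{64}{-63} = -284 - - \frac{64}{63} = -284 + \frac{64}{63} = - \frac{17828}{63}$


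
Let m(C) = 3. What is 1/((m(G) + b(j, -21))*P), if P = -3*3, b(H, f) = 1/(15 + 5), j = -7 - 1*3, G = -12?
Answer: -20/549 ≈ -0.036430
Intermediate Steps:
j = -10 (j = -7 - 3 = -10)
b(H, f) = 1/20
P = -9
1/((m(G) + b(j, -21))*P) = 1/((3 + 1/20)*(-9)) = 1/((61/20)*(-9)) = 1/(-549/20) = -20/549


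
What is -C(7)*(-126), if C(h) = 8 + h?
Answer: 1890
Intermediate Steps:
-C(7)*(-126) = -(8 + 7)*(-126) = -15*(-126) = -1*(-1890) = 1890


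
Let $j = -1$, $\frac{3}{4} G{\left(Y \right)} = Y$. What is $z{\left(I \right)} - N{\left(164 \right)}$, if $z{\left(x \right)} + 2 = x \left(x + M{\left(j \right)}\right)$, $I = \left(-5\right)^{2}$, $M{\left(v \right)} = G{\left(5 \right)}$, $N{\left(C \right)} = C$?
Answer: $\frac{1877}{3} \approx 625.67$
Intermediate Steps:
$G{\left(Y \right)} = \frac{4 Y}{3}$
$M{\left(v \right)} = \frac{20}{3}$ ($M{\left(v \right)} = \frac{4}{3} \cdot 5 = \frac{20}{3}$)
$I = 25$
$z{\left(x \right)} = -2 + x \left(\frac{20}{3} + x\right)$ ($z{\left(x \right)} = -2 + x \left(x + \frac{20}{3}\right) = -2 + x \left(\frac{20}{3} + x\right)$)
$z{\left(I \right)} - N{\left(164 \right)} = \left(-2 + 25^{2} + \frac{20}{3} \cdot 25\right) - 164 = \left(-2 + 625 + \frac{500}{3}\right) - 164 = \frac{2369}{3} - 164 = \frac{1877}{3}$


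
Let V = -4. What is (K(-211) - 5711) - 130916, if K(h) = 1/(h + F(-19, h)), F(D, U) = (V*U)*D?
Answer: -2219778870/16247 ≈ -1.3663e+5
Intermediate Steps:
F(D, U) = -4*D*U (F(D, U) = (-4*U)*D = -4*D*U)
K(h) = 1/(77*h) (K(h) = 1/(h - 4*(-19)*h) = 1/(h + 76*h) = 1/(77*h))
(K(-211) - 5711) - 130916 = ((1/77)/(-211) - 5711) - 130916 = ((1/77)*(-1/211) - 5711) - 130916 = (-1/16247 - 5711) - 130916 = -92786618/16247 - 130916 = -2219778870/16247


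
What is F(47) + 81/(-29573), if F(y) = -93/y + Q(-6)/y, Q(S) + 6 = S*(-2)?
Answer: -2576658/1389931 ≈ -1.8538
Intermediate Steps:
Q(S) = -6 - 2*S (Q(S) = -6 + S*(-2) = -6 - 2*S)
F(y) = -87/y (F(y) = -93/y + (-6 - 2*(-6))/y = -93/y + (-6 + 12)/y = -93/y + 6/y = -87/y)
F(47) + 81/(-29573) = -87/47 + 81/(-29573) = -87*1/47 + 81*(-1/29573) = -87/47 - 81/29573 = -2576658/1389931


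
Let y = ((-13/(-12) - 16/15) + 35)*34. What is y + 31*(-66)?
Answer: -25663/30 ≈ -855.43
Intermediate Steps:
y = 35717/30 (y = ((-13*(-1/12) - 16*1/15) + 35)*34 = ((13/12 - 16/15) + 35)*34 = (1/60 + 35)*34 = (2101/60)*34 = 35717/30 ≈ 1190.6)
y + 31*(-66) = 35717/30 + 31*(-66) = 35717/30 - 2046 = -25663/30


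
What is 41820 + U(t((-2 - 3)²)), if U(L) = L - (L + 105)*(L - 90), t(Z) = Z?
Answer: 50295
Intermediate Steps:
U(L) = L - (-90 + L)*(105 + L) (U(L) = L - (105 + L)*(-90 + L) = L - (-90 + L)*(105 + L))
41820 + U(t((-2 - 3)²)) = 41820 + (9450 - ((-2 - 3)²)² - 14*(-2 - 3)²) = 41820 + (9450 - ((-5)²)² - 14*(-5)²) = 41820 + (9450 - 1*25² - 14*25) = 41820 + (9450 - 1*625 - 350) = 41820 + (9450 - 625 - 350) = 41820 + 8475 = 50295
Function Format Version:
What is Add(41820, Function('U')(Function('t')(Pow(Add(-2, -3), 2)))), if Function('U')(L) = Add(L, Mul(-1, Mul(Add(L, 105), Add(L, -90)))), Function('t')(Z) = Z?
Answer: 50295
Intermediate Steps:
Function('U')(L) = Add(L, Mul(-1, Add(-90, L), Add(105, L))) (Function('U')(L) = Add(L, Mul(-1, Mul(Add(105, L), Add(-90, L)))) = Add(L, Mul(-1, Mul(Add(-90, L), Add(105, L)))) = Add(L, Mul(-1, Add(-90, L), Add(105, L))))
Add(41820, Function('U')(Function('t')(Pow(Add(-2, -3), 2)))) = Add(41820, Add(9450, Mul(-1, Pow(Pow(Add(-2, -3), 2), 2)), Mul(-14, Pow(Add(-2, -3), 2)))) = Add(41820, Add(9450, Mul(-1, Pow(Pow(-5, 2), 2)), Mul(-14, Pow(-5, 2)))) = Add(41820, Add(9450, Mul(-1, Pow(25, 2)), Mul(-14, 25))) = Add(41820, Add(9450, Mul(-1, 625), -350)) = Add(41820, Add(9450, -625, -350)) = Add(41820, 8475) = 50295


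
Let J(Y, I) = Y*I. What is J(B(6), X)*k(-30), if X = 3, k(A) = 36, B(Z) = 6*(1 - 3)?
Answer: -1296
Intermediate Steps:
B(Z) = -12 (B(Z) = 6*(-2) = -12)
J(Y, I) = I*Y
J(B(6), X)*k(-30) = (3*(-12))*36 = -36*36 = -1296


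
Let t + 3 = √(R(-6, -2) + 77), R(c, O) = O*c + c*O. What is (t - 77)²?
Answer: (80 - √101)² ≈ 4893.0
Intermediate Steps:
R(c, O) = 2*O*c (R(c, O) = O*c + O*c = 2*O*c)
t = -3 + √101 (t = -3 + √(2*(-2)*(-6) + 77) = -3 + √(24 + 77) = -3 + √101 ≈ 7.0499)
(t - 77)² = ((-3 + √101) - 77)² = (-80 + √101)²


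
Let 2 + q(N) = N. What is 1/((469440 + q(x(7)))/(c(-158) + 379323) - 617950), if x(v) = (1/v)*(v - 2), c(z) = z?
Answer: -2654155/1640131796179 ≈ -1.6183e-6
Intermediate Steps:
x(v) = (-2 + v)/v
q(N) = -2 + N
1/((469440 + q(x(7)))/(c(-158) + 379323) - 617950) = 1/((469440 + (-2 + (-2 + 7)/7))/(-158 + 379323) - 617950) = 1/((469440 + (-2 + (⅐)*5))/379165 - 617950) = 1/((469440 + (-2 + 5/7))*(1/379165) - 617950) = 1/((469440 - 9/7)*(1/379165) - 617950) = 1/((3286071/7)*(1/379165) - 617950) = 1/(3286071/2654155 - 617950) = 1/(-1640131796179/2654155) = -2654155/1640131796179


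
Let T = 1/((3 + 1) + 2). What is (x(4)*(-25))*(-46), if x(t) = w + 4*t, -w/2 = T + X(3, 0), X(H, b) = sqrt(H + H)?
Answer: 54050/3 - 2300*sqrt(6) ≈ 12383.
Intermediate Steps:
X(H, b) = sqrt(2)*sqrt(H) (X(H, b) = sqrt(2*H) = sqrt(2)*sqrt(H))
T = 1/6 (T = 1/(4 + 2) = 1/6 ≈ 0.16667)
w = -1/3 - 2*sqrt(6) (w = -2*(1/6 + sqrt(2)*sqrt(3)) = -2*(1/6 + sqrt(6)) = -1/3 - 2*sqrt(6) ≈ -5.2323)
x(t) = -1/3 - 2*sqrt(6) + 4*t (x(t) = (-1/3 - 2*sqrt(6)) + 4*t = -1/3 - 2*sqrt(6) + 4*t)
(x(4)*(-25))*(-46) = ((-1/3 - 2*sqrt(6) + 4*4)*(-25))*(-46) = ((-1/3 - 2*sqrt(6) + 16)*(-25))*(-46) = ((47/3 - 2*sqrt(6))*(-25))*(-46) = (-1175/3 + 50*sqrt(6))*(-46) = 54050/3 - 2300*sqrt(6)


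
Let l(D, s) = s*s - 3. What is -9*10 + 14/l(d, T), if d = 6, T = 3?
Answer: -263/3 ≈ -87.667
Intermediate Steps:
l(D, s) = -3 + s**2 (l(D, s) = s**2 - 3 = -3 + s**2)
-9*10 + 14/l(d, T) = -9*10 + 14/(-3 + 3**2) = -90 + 14/(-3 + 9) = -90 + 14/6 = -90 + 14*(1/6) = -90 + 7/3 = -263/3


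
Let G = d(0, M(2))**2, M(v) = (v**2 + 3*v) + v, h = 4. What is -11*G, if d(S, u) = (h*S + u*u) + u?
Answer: -267696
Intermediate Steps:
M(v) = v**2 + 4*v
d(S, u) = u + u**2 + 4*S (d(S, u) = (4*S + u*u) + u = (4*S + u**2) + u = (u**2 + 4*S) + u = u + u**2 + 4*S)
G = 24336 (G = (2*(4 + 2) + (2*(4 + 2))**2 + 4*0)**2 = (2*6 + (2*6)**2 + 0)**2 = (12 + 12**2 + 0)**2 = (12 + 144 + 0)**2 = 156**2 = 24336)
-11*G = -11*24336 = -267696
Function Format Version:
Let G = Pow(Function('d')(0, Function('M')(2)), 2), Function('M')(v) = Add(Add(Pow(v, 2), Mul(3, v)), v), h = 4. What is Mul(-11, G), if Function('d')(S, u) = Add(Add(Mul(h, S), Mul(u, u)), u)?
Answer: -267696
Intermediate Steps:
Function('M')(v) = Add(Pow(v, 2), Mul(4, v))
Function('d')(S, u) = Add(u, Pow(u, 2), Mul(4, S)) (Function('d')(S, u) = Add(Add(Mul(4, S), Mul(u, u)), u) = Add(Add(Mul(4, S), Pow(u, 2)), u) = Add(Add(Pow(u, 2), Mul(4, S)), u) = Add(u, Pow(u, 2), Mul(4, S)))
G = 24336 (G = Pow(Add(Mul(2, Add(4, 2)), Pow(Mul(2, Add(4, 2)), 2), Mul(4, 0)), 2) = Pow(Add(Mul(2, 6), Pow(Mul(2, 6), 2), 0), 2) = Pow(Add(12, Pow(12, 2), 0), 2) = Pow(Add(12, 144, 0), 2) = Pow(156, 2) = 24336)
Mul(-11, G) = Mul(-11, 24336) = -267696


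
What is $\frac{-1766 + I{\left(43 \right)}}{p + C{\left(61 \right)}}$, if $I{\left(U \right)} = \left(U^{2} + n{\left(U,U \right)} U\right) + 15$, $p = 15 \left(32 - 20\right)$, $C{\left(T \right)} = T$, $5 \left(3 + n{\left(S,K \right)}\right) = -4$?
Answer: $- \frac{327}{1205} \approx -0.27137$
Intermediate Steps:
$n{\left(S,K \right)} = - \frac{19}{5}$ ($n{\left(S,K \right)} = -3 + \frac{1}{5} \left(-4\right) = -3 - \frac{4}{5} = - \frac{19}{5}$)
$p = 180$ ($p = 15 \left(32 - 20\right) = 15 \cdot 12 = 180$)
$I{\left(U \right)} = 15 + U^{2} - \frac{19 U}{5}$ ($I{\left(U \right)} = \left(U^{2} - \frac{19 U}{5}\right) + 15 = 15 + U^{2} - \frac{19 U}{5}$)
$\frac{-1766 + I{\left(43 \right)}}{p + C{\left(61 \right)}} = \frac{-1766 + \left(15 + 43^{2} - \frac{817}{5}\right)}{180 + 61} = \frac{-1766 + \left(15 + 1849 - \frac{817}{5}\right)}{241} = \left(-1766 + \frac{8503}{5}\right) \frac{1}{241} = \left(- \frac{327}{5}\right) \frac{1}{241} = - \frac{327}{1205}$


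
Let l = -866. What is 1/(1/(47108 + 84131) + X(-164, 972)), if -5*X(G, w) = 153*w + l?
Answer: -131239/3880737229 ≈ -3.3818e-5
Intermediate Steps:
X(G, w) = 866/5 - 153*w/5 (X(G, w) = -(153*w - 866)/5 = -(-866 + 153*w)/5 = 866/5 - 153*w/5)
1/(1/(47108 + 84131) + X(-164, 972)) = 1/(1/(47108 + 84131) + (866/5 - 153/5*972)) = 1/(1/131239 + (866/5 - 148716/5)) = 1/(1/131239 - 29570) = 1/(-3880737229/131239) = -131239/3880737229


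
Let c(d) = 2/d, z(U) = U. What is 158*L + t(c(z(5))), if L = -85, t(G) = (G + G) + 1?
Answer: -67141/5 ≈ -13428.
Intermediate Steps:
t(G) = 1 + 2*G (t(G) = 2*G + 1 = 1 + 2*G)
158*L + t(c(z(5))) = 158*(-85) + (1 + 2*(2/5)) = -13430 + (1 + 2*(2*(⅕))) = -13430 + (1 + 2*(⅖)) = -13430 + (1 + ⅘) = -13430 + 9/5 = -67141/5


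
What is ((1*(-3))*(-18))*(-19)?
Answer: -1026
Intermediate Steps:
((1*(-3))*(-18))*(-19) = -3*(-18)*(-19) = 54*(-19) = -1026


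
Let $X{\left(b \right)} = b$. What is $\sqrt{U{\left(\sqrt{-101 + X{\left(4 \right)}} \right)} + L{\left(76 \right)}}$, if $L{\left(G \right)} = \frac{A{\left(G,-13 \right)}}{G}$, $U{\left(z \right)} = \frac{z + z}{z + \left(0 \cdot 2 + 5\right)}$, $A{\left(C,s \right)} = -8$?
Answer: $\frac{\sqrt{38} \sqrt{\frac{-5 + 18 i \sqrt{97}}{5 + i \sqrt{97}}}}{19} \approx 1.26 + 0.32036 i$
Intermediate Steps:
$U{\left(z \right)} = \frac{2 z}{5 + z}$ ($U{\left(z \right)} = \frac{2 z}{z + \left(0 + 5\right)} = \frac{2 z}{z + 5} = \frac{2 z}{5 + z}$)
$L{\left(G \right)} = - \frac{8}{G}$
$\sqrt{U{\left(\sqrt{-101 + X{\left(4 \right)}} \right)} + L{\left(76 \right)}} = \sqrt{\frac{2 \sqrt{-101 + 4}}{5 + \sqrt{-101 + 4}} - \frac{8}{76}} = \sqrt{\frac{2 \sqrt{-97}}{5 + \sqrt{-97}} - \frac{2}{19}} = \sqrt{\frac{2 i \sqrt{97}}{5 + i \sqrt{97}} - \frac{2}{19}} = \sqrt{- \frac{2}{19} + \frac{2 i \sqrt{97}}{5 + i \sqrt{97}}}$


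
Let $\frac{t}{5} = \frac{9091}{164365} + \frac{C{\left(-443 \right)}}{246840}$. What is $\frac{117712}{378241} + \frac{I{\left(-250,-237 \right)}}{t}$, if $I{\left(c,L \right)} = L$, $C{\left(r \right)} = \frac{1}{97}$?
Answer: $- \frac{14106387747594948328}{16466369493440369} \approx -856.68$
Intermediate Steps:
$C{\left(r \right)} = \frac{1}{97}$
$t = \frac{43534068209}{157418803608}$ ($t = 5 \left(\frac{9091}{164365} + \frac{1}{97 \cdot 246840}\right) = 5 \left(9091 \cdot \frac{1}{164365} + \frac{1}{97} \cdot \frac{1}{246840}\right) = 5 \left(\frac{9091}{164365} + \frac{1}{23943480}\right) = 5 \cdot \frac{43534068209}{787094018040} = \frac{43534068209}{157418803608} \approx 0.27655$)
$\frac{117712}{378241} + \frac{I{\left(-250,-237 \right)}}{t} = \frac{117712}{378241} - \frac{237}{\frac{43534068209}{157418803608}} = 117712 \cdot \frac{1}{378241} - \frac{37308256455096}{43534068209} = \frac{117712}{378241} - \frac{37308256455096}{43534068209} = - \frac{14106387747594948328}{16466369493440369}$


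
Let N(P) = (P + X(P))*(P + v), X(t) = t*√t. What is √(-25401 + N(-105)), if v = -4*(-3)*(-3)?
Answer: √(-10596 + 14805*I*√105) ≈ 265.97 + 285.19*I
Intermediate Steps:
X(t) = t^(3/2)
v = -36 (v = 12*(-3) = -36)
N(P) = (-36 + P)*(P + P^(3/2)) (N(P) = (P + P^(3/2))*(P - 36) = (P + P^(3/2))*(-36 + P) = (-36 + P)*(P + P^(3/2)))
√(-25401 + N(-105)) = √(-25401 + ((-105)² + (-105)^(5/2) - 36*(-105) - (-3780)*I*√105)) = √(-25401 + (11025 + 11025*I*√105 + 3780 - (-3780)*I*√105)) = √(-25401 + (11025 + 11025*I*√105 + 3780 + 3780*I*√105)) = √(-25401 + (14805 + 14805*I*√105)) = √(-10596 + 14805*I*√105)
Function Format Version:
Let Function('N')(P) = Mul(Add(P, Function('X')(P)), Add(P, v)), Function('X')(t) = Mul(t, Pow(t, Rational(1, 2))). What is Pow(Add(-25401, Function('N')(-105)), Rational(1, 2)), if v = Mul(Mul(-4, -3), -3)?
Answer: Pow(Add(-10596, Mul(14805, I, Pow(105, Rational(1, 2)))), Rational(1, 2)) ≈ Add(265.97, Mul(285.19, I))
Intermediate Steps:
Function('X')(t) = Pow(t, Rational(3, 2))
v = -36 (v = Mul(12, -3) = -36)
Function('N')(P) = Mul(Add(-36, P), Add(P, Pow(P, Rational(3, 2)))) (Function('N')(P) = Mul(Add(P, Pow(P, Rational(3, 2))), Add(P, -36)) = Mul(Add(P, Pow(P, Rational(3, 2))), Add(-36, P)) = Mul(Add(-36, P), Add(P, Pow(P, Rational(3, 2)))))
Pow(Add(-25401, Function('N')(-105)), Rational(1, 2)) = Pow(Add(-25401, Add(Pow(-105, 2), Pow(-105, Rational(5, 2)), Mul(-36, -105), Mul(-36, Pow(-105, Rational(3, 2))))), Rational(1, 2)) = Pow(Add(-25401, Add(11025, Mul(11025, I, Pow(105, Rational(1, 2))), 3780, Mul(-36, Mul(-105, I, Pow(105, Rational(1, 2)))))), Rational(1, 2)) = Pow(Add(-25401, Add(11025, Mul(11025, I, Pow(105, Rational(1, 2))), 3780, Mul(3780, I, Pow(105, Rational(1, 2))))), Rational(1, 2)) = Pow(Add(-25401, Add(14805, Mul(14805, I, Pow(105, Rational(1, 2))))), Rational(1, 2)) = Pow(Add(-10596, Mul(14805, I, Pow(105, Rational(1, 2)))), Rational(1, 2))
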